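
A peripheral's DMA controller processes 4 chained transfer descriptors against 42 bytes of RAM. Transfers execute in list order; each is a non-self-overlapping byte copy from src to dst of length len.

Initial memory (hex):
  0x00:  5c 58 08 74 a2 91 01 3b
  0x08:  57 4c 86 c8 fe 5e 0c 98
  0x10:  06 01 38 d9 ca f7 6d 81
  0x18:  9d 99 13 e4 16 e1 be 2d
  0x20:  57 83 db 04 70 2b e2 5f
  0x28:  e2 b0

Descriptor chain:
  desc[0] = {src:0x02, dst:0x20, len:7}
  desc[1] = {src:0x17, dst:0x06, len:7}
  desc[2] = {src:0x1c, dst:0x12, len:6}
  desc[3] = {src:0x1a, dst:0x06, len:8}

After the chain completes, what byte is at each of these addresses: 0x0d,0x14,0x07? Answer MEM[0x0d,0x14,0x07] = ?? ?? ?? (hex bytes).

MEM[0x0d,0x14,0x07] = 74 be e4

#0 dst[0x20+7] := {0x08,0x74,0xa2,0x91,0x01,0x3b,0x57}
#1 dst[0x06+7] := {0x81,0x9d,0x99,0x13,0xe4,0x16,0xe1}
#2 dst[0x12+6] := {0x16,0xe1,0xbe,0x2d,0x08,0x74}
#3 dst[0x06+8] := {0x13,0xe4,0x16,0xe1,0xbe,0x2d,0x08,0x74}
query mem[0x0d]=0x74, mem[0x14]=0xbe, mem[0x07]=0xe4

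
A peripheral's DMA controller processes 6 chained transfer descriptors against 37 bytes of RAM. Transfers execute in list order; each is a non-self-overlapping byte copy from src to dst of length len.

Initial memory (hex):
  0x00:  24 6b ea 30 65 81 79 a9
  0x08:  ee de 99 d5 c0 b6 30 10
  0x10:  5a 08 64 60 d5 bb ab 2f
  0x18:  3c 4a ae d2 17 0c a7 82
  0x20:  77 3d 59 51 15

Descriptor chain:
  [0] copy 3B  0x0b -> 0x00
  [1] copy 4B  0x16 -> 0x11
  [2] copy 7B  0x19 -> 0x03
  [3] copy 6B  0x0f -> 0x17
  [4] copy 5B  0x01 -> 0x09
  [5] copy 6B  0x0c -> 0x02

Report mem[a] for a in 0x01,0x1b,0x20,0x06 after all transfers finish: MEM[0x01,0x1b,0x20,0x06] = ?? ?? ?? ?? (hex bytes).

MEM[0x01,0x1b,0x20,0x06] = c0 3c 77 5a

  after D0: wrote 3B at 0x00 = d5c0b6
  after D1: wrote 4B at 0x11 = ab2f3c4a
  after D2: wrote 7B at 0x03 = 4aaed2170ca782
  after D3: wrote 6B at 0x17 = 105aab2f3c4a
  after D4: wrote 5B at 0x09 = c0b64aaed2
  after D5: wrote 6B at 0x02 = aed230105aab
query mem[0x01]=0xc0, mem[0x1b]=0x3c, mem[0x20]=0x77, mem[0x06]=0x5a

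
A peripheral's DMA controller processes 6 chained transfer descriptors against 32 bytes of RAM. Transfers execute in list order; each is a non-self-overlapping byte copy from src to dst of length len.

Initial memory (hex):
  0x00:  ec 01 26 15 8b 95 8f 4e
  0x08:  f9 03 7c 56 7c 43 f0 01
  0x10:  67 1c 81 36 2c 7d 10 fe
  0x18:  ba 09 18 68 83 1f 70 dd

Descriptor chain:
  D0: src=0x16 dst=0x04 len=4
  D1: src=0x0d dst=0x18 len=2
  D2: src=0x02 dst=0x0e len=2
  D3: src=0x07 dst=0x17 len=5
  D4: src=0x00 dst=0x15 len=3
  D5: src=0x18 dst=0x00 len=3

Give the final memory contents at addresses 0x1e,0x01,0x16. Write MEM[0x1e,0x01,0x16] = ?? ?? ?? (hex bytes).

MEM[0x1e,0x01,0x16] = 70 03 01

D0: mem[0x04..0x07] <- [10 fe ba 09]
D1: mem[0x18..0x19] <- [43 f0]
D2: mem[0x0e..0x0f] <- [26 15]
D3: mem[0x17..0x1b] <- [09 f9 03 7c 56]
D4: mem[0x15..0x17] <- [ec 01 26]
D5: mem[0x00..0x02] <- [f9 03 7c]
query mem[0x1e]=0x70, mem[0x01]=0x03, mem[0x16]=0x01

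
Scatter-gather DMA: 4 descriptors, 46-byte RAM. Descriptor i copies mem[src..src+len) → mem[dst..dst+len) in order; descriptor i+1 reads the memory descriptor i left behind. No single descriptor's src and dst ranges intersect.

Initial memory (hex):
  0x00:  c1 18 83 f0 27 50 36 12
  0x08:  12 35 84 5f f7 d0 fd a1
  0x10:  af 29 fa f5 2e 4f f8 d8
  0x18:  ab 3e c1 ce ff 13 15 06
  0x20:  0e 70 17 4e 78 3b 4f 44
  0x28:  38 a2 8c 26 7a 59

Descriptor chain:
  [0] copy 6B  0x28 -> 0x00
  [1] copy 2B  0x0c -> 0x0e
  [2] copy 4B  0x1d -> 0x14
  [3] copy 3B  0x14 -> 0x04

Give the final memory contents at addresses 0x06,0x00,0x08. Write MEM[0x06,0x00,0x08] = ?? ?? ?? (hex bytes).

MEM[0x06,0x00,0x08] = 06 38 12

  after D0: wrote 6B at 0x00 = 38a28c267a59
  after D1: wrote 2B at 0x0e = f7d0
  after D2: wrote 4B at 0x14 = 1315060e
  after D3: wrote 3B at 0x04 = 131506
query mem[0x06]=0x06, mem[0x00]=0x38, mem[0x08]=0x12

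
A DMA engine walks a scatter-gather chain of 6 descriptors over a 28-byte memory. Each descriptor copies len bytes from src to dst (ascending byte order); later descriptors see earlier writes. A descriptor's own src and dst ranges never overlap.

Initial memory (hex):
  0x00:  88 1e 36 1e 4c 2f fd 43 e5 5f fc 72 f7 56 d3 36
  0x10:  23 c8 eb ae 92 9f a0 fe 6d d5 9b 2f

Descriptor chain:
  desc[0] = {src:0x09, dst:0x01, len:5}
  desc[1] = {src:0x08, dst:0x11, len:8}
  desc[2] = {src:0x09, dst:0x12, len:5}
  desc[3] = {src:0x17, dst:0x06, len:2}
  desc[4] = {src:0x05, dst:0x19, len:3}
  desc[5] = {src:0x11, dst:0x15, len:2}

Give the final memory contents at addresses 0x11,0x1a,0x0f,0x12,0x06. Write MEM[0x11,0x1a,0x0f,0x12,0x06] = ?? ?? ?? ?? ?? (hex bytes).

  after D0: wrote 5B at 0x01 = 5ffc72f756
  after D1: wrote 8B at 0x11 = e55ffc72f756d336
  after D2: wrote 5B at 0x12 = 5ffc72f756
  after D3: wrote 2B at 0x06 = d336
  after D4: wrote 3B at 0x19 = 56d336
  after D5: wrote 2B at 0x15 = e55f
query mem[0x11]=0xe5, mem[0x1a]=0xd3, mem[0x0f]=0x36, mem[0x12]=0x5f, mem[0x06]=0xd3

MEM[0x11,0x1a,0x0f,0x12,0x06] = e5 d3 36 5f d3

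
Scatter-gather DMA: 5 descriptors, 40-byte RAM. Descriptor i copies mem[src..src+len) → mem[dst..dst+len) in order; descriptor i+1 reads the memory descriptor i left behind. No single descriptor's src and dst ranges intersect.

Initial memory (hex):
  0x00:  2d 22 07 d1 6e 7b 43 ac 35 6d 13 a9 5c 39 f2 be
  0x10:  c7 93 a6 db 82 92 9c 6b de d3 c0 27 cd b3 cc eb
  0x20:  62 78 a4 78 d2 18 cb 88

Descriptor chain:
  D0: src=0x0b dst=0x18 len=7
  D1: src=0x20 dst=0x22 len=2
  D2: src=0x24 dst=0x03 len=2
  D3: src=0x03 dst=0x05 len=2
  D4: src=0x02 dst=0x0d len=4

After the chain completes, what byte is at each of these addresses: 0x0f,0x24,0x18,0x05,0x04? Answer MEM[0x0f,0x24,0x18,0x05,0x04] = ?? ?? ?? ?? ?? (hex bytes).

MEM[0x0f,0x24,0x18,0x05,0x04] = 18 d2 a9 d2 18

#0 dst[0x18+7] := {0xa9,0x5c,0x39,0xf2,0xbe,0xc7,0x93}
#1 dst[0x22+2] := {0x62,0x78}
#2 dst[0x03+2] := {0xd2,0x18}
#3 dst[0x05+2] := {0xd2,0x18}
#4 dst[0x0d+4] := {0x07,0xd2,0x18,0xd2}
query mem[0x0f]=0x18, mem[0x24]=0xd2, mem[0x18]=0xa9, mem[0x05]=0xd2, mem[0x04]=0x18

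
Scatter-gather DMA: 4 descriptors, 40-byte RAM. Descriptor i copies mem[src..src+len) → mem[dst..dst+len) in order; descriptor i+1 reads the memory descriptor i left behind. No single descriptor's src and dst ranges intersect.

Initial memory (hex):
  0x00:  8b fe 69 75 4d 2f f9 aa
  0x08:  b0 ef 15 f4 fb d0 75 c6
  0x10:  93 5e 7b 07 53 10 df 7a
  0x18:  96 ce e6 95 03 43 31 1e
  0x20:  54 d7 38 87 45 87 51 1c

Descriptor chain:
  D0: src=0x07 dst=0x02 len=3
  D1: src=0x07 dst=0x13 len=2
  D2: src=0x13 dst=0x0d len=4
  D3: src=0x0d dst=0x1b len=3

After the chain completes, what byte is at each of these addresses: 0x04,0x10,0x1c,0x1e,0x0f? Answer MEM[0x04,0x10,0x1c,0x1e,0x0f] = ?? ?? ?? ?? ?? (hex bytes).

  after D0: wrote 3B at 0x02 = aab0ef
  after D1: wrote 2B at 0x13 = aab0
  after D2: wrote 4B at 0x0d = aab010df
  after D3: wrote 3B at 0x1b = aab010
query mem[0x04]=0xef, mem[0x10]=0xdf, mem[0x1c]=0xb0, mem[0x1e]=0x31, mem[0x0f]=0x10

MEM[0x04,0x10,0x1c,0x1e,0x0f] = ef df b0 31 10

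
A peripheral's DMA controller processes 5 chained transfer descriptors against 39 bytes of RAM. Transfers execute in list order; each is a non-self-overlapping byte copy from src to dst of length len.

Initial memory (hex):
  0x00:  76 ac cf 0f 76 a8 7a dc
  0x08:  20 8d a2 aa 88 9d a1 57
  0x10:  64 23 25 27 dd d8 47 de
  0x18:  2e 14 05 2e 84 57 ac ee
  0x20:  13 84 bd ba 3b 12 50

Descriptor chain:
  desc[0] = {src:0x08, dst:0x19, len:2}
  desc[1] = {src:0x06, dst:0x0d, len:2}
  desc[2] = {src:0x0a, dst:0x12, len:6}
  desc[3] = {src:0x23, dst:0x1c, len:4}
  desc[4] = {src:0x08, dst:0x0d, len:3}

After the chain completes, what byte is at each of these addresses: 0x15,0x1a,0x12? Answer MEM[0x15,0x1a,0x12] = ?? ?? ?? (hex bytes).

[0] 0x08->0x19 len=2 : 20 8d
[1] 0x06->0x0d len=2 : 7a dc
[2] 0x0a->0x12 len=6 : a2 aa 88 7a dc 57
[3] 0x23->0x1c len=4 : ba 3b 12 50
[4] 0x08->0x0d len=3 : 20 8d a2
query mem[0x15]=0x7a, mem[0x1a]=0x8d, mem[0x12]=0xa2

MEM[0x15,0x1a,0x12] = 7a 8d a2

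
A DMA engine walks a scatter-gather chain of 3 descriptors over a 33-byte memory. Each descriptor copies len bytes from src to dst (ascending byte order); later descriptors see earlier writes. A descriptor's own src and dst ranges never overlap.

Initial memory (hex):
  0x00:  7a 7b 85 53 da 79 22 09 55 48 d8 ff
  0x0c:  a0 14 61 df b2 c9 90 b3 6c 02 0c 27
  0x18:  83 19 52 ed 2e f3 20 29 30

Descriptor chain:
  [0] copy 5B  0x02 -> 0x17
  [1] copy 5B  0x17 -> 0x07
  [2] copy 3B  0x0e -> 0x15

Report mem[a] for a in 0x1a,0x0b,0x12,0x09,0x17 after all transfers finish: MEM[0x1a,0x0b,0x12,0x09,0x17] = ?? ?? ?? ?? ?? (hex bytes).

MEM[0x1a,0x0b,0x12,0x09,0x17] = 79 22 90 da b2

D0: mem[0x17..0x1b] <- [85 53 da 79 22]
D1: mem[0x07..0x0b] <- [85 53 da 79 22]
D2: mem[0x15..0x17] <- [61 df b2]
query mem[0x1a]=0x79, mem[0x0b]=0x22, mem[0x12]=0x90, mem[0x09]=0xda, mem[0x17]=0xb2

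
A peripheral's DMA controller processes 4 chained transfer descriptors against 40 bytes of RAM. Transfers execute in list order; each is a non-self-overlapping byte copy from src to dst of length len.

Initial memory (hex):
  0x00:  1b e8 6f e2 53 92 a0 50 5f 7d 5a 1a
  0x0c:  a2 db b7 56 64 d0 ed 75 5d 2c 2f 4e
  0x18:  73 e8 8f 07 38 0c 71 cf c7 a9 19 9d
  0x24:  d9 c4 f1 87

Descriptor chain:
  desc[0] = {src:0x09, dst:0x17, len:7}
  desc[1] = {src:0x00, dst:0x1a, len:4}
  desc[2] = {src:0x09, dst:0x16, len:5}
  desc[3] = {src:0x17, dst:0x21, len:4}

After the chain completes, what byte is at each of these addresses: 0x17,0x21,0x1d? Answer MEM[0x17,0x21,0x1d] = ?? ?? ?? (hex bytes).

D0: mem[0x17..0x1d] <- [7d 5a 1a a2 db b7 56]
D1: mem[0x1a..0x1d] <- [1b e8 6f e2]
D2: mem[0x16..0x1a] <- [7d 5a 1a a2 db]
D3: mem[0x21..0x24] <- [5a 1a a2 db]
query mem[0x17]=0x5a, mem[0x21]=0x5a, mem[0x1d]=0xe2

MEM[0x17,0x21,0x1d] = 5a 5a e2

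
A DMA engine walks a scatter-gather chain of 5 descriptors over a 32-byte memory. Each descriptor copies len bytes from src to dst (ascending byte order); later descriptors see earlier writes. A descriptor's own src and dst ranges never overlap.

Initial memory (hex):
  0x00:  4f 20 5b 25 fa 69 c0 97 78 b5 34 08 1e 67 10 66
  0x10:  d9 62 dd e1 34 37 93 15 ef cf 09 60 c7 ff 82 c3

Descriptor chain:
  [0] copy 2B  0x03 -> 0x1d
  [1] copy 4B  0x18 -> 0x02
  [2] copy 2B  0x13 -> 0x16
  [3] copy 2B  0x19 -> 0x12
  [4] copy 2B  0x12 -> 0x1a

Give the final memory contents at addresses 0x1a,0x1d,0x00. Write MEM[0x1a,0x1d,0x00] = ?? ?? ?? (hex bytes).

MEM[0x1a,0x1d,0x00] = cf 25 4f

D0: mem[0x1d..0x1e] <- [25 fa]
D1: mem[0x02..0x05] <- [ef cf 09 60]
D2: mem[0x16..0x17] <- [e1 34]
D3: mem[0x12..0x13] <- [cf 09]
D4: mem[0x1a..0x1b] <- [cf 09]
query mem[0x1a]=0xcf, mem[0x1d]=0x25, mem[0x00]=0x4f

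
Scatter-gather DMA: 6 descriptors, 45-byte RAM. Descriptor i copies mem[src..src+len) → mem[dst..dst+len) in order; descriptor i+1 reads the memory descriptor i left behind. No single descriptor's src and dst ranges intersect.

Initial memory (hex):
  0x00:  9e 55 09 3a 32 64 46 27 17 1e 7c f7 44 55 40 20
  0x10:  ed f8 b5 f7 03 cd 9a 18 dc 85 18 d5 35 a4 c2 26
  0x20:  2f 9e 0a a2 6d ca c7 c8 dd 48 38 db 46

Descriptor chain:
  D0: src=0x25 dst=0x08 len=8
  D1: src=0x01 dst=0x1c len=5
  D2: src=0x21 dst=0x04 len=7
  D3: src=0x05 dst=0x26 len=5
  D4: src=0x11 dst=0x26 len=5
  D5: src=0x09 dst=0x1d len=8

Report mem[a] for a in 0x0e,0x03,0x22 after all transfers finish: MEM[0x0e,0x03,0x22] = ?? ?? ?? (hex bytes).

#0 dst[0x08+8] := {0xca,0xc7,0xc8,0xdd,0x48,0x38,0xdb,0x46}
#1 dst[0x1c+5] := {0x55,0x09,0x3a,0x32,0x64}
#2 dst[0x04+7] := {0x9e,0x0a,0xa2,0x6d,0xca,0xc7,0xc8}
#3 dst[0x26+5] := {0x0a,0xa2,0x6d,0xca,0xc7}
#4 dst[0x26+5] := {0xf8,0xb5,0xf7,0x03,0xcd}
#5 dst[0x1d+8] := {0xc7,0xc8,0xdd,0x48,0x38,0xdb,0x46,0xed}
query mem[0x0e]=0xdb, mem[0x03]=0x3a, mem[0x22]=0xdb

MEM[0x0e,0x03,0x22] = db 3a db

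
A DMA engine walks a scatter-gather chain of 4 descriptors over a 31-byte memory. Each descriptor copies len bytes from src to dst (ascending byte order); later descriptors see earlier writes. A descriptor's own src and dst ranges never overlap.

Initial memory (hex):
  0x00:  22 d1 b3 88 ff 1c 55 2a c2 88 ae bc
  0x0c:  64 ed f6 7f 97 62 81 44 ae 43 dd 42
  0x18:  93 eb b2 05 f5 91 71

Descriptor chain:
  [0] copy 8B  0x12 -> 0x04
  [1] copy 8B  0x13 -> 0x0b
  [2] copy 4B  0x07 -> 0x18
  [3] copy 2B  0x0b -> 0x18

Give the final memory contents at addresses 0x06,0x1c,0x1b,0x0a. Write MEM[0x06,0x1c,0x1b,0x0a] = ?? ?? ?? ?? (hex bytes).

D0: mem[0x04..0x0b] <- [81 44 ae 43 dd 42 93 eb]
D1: mem[0x0b..0x12] <- [44 ae 43 dd 42 93 eb b2]
D2: mem[0x18..0x1b] <- [43 dd 42 93]
D3: mem[0x18..0x19] <- [44 ae]
query mem[0x06]=0xae, mem[0x1c]=0xf5, mem[0x1b]=0x93, mem[0x0a]=0x93

MEM[0x06,0x1c,0x1b,0x0a] = ae f5 93 93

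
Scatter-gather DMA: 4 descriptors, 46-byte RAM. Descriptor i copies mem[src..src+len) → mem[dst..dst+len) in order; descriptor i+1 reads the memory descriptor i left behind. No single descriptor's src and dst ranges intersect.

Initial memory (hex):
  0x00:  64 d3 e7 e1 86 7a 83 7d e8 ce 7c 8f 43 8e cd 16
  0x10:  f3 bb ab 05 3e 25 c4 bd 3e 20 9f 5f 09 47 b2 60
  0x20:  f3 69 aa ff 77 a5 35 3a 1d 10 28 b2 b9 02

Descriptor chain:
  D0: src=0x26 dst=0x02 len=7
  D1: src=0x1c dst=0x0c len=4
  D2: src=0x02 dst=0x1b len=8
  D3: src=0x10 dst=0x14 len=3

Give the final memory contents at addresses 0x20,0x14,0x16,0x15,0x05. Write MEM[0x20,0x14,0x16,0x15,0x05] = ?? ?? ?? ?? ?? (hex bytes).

MEM[0x20,0x14,0x16,0x15,0x05] = b2 f3 ab bb 10

  after D0: wrote 7B at 0x02 = 353a1d1028b2b9
  after D1: wrote 4B at 0x0c = 0947b260
  after D2: wrote 8B at 0x1b = 353a1d1028b2b9ce
  after D3: wrote 3B at 0x14 = f3bbab
query mem[0x20]=0xb2, mem[0x14]=0xf3, mem[0x16]=0xab, mem[0x15]=0xbb, mem[0x05]=0x10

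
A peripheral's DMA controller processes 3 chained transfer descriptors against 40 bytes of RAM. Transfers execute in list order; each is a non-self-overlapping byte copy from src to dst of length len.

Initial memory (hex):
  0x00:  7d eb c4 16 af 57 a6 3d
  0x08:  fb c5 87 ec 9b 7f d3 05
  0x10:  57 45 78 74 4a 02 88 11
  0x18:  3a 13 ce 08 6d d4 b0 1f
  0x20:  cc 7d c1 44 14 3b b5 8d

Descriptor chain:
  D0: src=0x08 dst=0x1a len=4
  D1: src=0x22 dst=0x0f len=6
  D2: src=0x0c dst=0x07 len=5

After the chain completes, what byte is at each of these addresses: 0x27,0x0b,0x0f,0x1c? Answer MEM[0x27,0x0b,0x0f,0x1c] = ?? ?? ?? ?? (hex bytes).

MEM[0x27,0x0b,0x0f,0x1c] = 8d 44 c1 87

[0] 0x08->0x1a len=4 : fb c5 87 ec
[1] 0x22->0x0f len=6 : c1 44 14 3b b5 8d
[2] 0x0c->0x07 len=5 : 9b 7f d3 c1 44
query mem[0x27]=0x8d, mem[0x0b]=0x44, mem[0x0f]=0xc1, mem[0x1c]=0x87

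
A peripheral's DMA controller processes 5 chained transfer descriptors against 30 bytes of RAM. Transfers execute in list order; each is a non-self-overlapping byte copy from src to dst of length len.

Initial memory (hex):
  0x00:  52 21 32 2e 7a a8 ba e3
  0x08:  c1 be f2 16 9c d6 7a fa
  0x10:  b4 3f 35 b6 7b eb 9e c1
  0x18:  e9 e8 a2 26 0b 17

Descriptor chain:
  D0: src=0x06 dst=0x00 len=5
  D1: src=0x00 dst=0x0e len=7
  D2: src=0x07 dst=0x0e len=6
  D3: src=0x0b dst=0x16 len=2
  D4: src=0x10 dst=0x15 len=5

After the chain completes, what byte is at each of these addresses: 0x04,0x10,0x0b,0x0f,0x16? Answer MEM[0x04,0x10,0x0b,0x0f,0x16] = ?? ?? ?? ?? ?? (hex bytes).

D0: mem[0x00..0x04] <- [ba e3 c1 be f2]
D1: mem[0x0e..0x14] <- [ba e3 c1 be f2 a8 ba]
D2: mem[0x0e..0x13] <- [e3 c1 be f2 16 9c]
D3: mem[0x16..0x17] <- [16 9c]
D4: mem[0x15..0x19] <- [be f2 16 9c ba]
query mem[0x04]=0xf2, mem[0x10]=0xbe, mem[0x0b]=0x16, mem[0x0f]=0xc1, mem[0x16]=0xf2

MEM[0x04,0x10,0x0b,0x0f,0x16] = f2 be 16 c1 f2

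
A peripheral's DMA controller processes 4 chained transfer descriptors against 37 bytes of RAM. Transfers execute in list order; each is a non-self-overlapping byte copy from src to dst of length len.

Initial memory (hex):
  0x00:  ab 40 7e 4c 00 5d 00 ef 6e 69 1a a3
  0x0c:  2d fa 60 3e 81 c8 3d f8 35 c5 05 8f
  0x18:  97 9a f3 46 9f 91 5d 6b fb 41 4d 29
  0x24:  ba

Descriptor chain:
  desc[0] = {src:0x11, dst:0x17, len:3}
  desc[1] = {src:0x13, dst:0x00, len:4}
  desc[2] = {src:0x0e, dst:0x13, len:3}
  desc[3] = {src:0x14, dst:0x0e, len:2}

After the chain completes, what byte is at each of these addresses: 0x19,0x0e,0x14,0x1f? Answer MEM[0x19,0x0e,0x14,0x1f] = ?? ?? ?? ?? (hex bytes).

D0: mem[0x17..0x19] <- [c8 3d f8]
D1: mem[0x00..0x03] <- [f8 35 c5 05]
D2: mem[0x13..0x15] <- [60 3e 81]
D3: mem[0x0e..0x0f] <- [3e 81]
query mem[0x19]=0xf8, mem[0x0e]=0x3e, mem[0x14]=0x3e, mem[0x1f]=0x6b

MEM[0x19,0x0e,0x14,0x1f] = f8 3e 3e 6b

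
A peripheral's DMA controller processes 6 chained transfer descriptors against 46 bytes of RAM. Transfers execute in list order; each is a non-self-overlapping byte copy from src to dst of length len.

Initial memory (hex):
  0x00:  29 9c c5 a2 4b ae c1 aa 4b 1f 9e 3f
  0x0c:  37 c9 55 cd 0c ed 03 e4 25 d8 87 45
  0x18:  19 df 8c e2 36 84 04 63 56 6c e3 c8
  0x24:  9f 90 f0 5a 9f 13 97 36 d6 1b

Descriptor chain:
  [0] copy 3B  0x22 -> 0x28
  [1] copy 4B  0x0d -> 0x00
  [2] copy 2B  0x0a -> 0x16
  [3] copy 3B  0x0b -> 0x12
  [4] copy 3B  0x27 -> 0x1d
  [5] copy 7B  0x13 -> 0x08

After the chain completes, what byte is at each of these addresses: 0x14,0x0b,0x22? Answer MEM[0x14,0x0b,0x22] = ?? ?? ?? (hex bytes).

  after D0: wrote 3B at 0x28 = e3c89f
  after D1: wrote 4B at 0x00 = c955cd0c
  after D2: wrote 2B at 0x16 = 9e3f
  after D3: wrote 3B at 0x12 = 3f37c9
  after D4: wrote 3B at 0x1d = 5ae3c8
  after D5: wrote 7B at 0x08 = 37c9d89e3f19df
query mem[0x14]=0xc9, mem[0x0b]=0x9e, mem[0x22]=0xe3

MEM[0x14,0x0b,0x22] = c9 9e e3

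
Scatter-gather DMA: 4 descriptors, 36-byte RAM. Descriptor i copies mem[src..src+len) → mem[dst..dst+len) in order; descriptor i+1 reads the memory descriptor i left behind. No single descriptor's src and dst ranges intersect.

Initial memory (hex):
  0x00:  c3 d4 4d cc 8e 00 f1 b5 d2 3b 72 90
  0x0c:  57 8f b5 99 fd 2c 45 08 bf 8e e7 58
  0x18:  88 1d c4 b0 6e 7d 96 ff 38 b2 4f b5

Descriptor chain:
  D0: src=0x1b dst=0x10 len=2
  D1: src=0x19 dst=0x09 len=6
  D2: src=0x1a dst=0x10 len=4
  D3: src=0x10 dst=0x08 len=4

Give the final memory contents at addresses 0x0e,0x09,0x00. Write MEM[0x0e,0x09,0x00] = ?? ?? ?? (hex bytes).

MEM[0x0e,0x09,0x00] = 96 b0 c3

[0] 0x1b->0x10 len=2 : b0 6e
[1] 0x19->0x09 len=6 : 1d c4 b0 6e 7d 96
[2] 0x1a->0x10 len=4 : c4 b0 6e 7d
[3] 0x10->0x08 len=4 : c4 b0 6e 7d
query mem[0x0e]=0x96, mem[0x09]=0xb0, mem[0x00]=0xc3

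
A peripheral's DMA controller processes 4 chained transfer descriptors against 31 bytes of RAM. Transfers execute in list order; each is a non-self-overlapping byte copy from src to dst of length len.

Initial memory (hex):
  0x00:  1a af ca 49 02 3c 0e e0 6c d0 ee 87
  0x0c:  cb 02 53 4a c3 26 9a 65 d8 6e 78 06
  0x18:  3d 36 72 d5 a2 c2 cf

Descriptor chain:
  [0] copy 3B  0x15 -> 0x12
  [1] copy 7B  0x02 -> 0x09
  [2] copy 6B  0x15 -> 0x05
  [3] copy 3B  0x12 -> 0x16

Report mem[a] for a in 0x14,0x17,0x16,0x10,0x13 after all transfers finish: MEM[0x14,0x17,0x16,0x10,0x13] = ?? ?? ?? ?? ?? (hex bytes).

#0 dst[0x12+3] := {0x6e,0x78,0x06}
#1 dst[0x09+7] := {0xca,0x49,0x02,0x3c,0x0e,0xe0,0x6c}
#2 dst[0x05+6] := {0x6e,0x78,0x06,0x3d,0x36,0x72}
#3 dst[0x16+3] := {0x6e,0x78,0x06}
query mem[0x14]=0x06, mem[0x17]=0x78, mem[0x16]=0x6e, mem[0x10]=0xc3, mem[0x13]=0x78

MEM[0x14,0x17,0x16,0x10,0x13] = 06 78 6e c3 78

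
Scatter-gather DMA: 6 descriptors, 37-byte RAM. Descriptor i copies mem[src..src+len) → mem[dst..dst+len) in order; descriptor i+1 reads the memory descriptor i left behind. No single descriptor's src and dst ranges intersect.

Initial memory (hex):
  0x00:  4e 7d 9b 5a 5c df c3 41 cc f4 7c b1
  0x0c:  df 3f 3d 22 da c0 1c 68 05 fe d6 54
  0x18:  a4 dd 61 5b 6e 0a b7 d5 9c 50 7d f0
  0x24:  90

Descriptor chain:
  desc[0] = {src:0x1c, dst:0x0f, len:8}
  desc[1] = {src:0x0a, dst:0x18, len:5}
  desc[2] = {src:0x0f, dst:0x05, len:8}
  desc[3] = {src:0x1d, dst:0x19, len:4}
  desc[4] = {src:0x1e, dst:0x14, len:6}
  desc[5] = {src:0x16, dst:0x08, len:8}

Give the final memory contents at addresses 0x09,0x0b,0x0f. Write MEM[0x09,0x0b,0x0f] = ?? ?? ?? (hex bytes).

  after D0: wrote 8B at 0x0f = 6e0ab7d59c507df0
  after D1: wrote 5B at 0x18 = 7cb1df3f3d
  after D2: wrote 8B at 0x05 = 6e0ab7d59c507df0
  after D3: wrote 4B at 0x19 = 0ab7d59c
  after D4: wrote 6B at 0x14 = b7d59c507df0
  after D5: wrote 8B at 0x08 = 9c507df0b7d59c0a
query mem[0x09]=0x50, mem[0x0b]=0xf0, mem[0x0f]=0x0a

MEM[0x09,0x0b,0x0f] = 50 f0 0a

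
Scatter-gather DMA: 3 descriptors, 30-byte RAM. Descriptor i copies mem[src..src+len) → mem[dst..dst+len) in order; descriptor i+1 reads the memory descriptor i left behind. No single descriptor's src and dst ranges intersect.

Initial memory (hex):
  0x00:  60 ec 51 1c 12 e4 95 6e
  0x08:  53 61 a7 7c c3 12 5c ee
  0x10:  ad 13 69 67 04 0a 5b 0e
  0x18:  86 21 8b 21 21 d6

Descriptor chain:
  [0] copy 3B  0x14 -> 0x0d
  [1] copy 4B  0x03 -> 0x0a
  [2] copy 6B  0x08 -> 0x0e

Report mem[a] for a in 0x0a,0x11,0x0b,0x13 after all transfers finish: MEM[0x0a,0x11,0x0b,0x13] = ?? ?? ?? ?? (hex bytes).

MEM[0x0a,0x11,0x0b,0x13] = 1c 12 12 95

#0 dst[0x0d+3] := {0x04,0x0a,0x5b}
#1 dst[0x0a+4] := {0x1c,0x12,0xe4,0x95}
#2 dst[0x0e+6] := {0x53,0x61,0x1c,0x12,0xe4,0x95}
query mem[0x0a]=0x1c, mem[0x11]=0x12, mem[0x0b]=0x12, mem[0x13]=0x95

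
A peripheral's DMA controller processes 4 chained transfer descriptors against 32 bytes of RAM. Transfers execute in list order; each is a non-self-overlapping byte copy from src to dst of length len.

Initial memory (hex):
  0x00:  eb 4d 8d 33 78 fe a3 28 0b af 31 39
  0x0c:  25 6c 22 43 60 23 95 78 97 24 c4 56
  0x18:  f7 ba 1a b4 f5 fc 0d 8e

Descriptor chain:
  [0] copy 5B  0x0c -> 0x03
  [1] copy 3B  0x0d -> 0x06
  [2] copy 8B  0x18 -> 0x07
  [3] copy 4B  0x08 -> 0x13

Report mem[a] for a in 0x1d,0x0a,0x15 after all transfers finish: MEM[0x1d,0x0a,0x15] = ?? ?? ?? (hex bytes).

  after D0: wrote 5B at 0x03 = 256c224360
  after D1: wrote 3B at 0x06 = 6c2243
  after D2: wrote 8B at 0x07 = f7ba1ab4f5fc0d8e
  after D3: wrote 4B at 0x13 = ba1ab4f5
query mem[0x1d]=0xfc, mem[0x0a]=0xb4, mem[0x15]=0xb4

MEM[0x1d,0x0a,0x15] = fc b4 b4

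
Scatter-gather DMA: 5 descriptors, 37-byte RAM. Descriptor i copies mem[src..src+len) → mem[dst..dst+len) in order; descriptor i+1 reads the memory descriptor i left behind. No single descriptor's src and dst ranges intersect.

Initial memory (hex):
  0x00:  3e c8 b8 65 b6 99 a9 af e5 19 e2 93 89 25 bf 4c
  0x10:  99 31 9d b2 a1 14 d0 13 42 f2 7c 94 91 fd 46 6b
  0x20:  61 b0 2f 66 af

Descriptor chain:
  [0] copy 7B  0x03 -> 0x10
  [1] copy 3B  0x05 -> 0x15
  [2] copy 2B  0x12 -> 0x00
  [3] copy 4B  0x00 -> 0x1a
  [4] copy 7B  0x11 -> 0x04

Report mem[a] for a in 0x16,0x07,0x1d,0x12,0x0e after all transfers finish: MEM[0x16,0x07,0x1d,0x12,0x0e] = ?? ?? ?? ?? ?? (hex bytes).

MEM[0x16,0x07,0x1d,0x12,0x0e] = a9 af 65 99 bf

[0] 0x03->0x10 len=7 : 65 b6 99 a9 af e5 19
[1] 0x05->0x15 len=3 : 99 a9 af
[2] 0x12->0x00 len=2 : 99 a9
[3] 0x00->0x1a len=4 : 99 a9 b8 65
[4] 0x11->0x04 len=7 : b6 99 a9 af 99 a9 af
query mem[0x16]=0xa9, mem[0x07]=0xaf, mem[0x1d]=0x65, mem[0x12]=0x99, mem[0x0e]=0xbf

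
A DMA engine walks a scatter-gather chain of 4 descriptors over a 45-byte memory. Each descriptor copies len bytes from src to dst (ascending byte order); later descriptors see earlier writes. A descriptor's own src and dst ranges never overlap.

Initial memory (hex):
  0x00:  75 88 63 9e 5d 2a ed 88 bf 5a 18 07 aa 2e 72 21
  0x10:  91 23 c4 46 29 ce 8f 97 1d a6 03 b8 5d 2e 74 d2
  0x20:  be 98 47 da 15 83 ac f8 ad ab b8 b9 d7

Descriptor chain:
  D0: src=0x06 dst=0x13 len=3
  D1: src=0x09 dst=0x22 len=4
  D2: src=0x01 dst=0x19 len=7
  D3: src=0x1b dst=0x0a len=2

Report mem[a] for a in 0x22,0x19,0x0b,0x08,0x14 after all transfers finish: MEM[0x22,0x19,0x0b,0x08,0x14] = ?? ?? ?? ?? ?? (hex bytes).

MEM[0x22,0x19,0x0b,0x08,0x14] = 5a 88 5d bf 88

#0 dst[0x13+3] := {0xed,0x88,0xbf}
#1 dst[0x22+4] := {0x5a,0x18,0x07,0xaa}
#2 dst[0x19+7] := {0x88,0x63,0x9e,0x5d,0x2a,0xed,0x88}
#3 dst[0x0a+2] := {0x9e,0x5d}
query mem[0x22]=0x5a, mem[0x19]=0x88, mem[0x0b]=0x5d, mem[0x08]=0xbf, mem[0x14]=0x88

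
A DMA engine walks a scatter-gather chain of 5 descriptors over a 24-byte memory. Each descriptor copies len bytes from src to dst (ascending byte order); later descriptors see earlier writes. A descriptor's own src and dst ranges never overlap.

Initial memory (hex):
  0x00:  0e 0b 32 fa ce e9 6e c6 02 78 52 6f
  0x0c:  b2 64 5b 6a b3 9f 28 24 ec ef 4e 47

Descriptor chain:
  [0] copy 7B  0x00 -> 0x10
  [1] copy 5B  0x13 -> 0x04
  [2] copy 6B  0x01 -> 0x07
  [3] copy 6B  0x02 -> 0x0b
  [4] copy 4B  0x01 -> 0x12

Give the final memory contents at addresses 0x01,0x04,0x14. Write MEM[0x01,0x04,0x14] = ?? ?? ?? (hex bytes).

[0] 0x00->0x10 len=7 : 0e 0b 32 fa ce e9 6e
[1] 0x13->0x04 len=5 : fa ce e9 6e 47
[2] 0x01->0x07 len=6 : 0b 32 fa fa ce e9
[3] 0x02->0x0b len=6 : 32 fa fa ce e9 0b
[4] 0x01->0x12 len=4 : 0b 32 fa fa
query mem[0x01]=0x0b, mem[0x04]=0xfa, mem[0x14]=0xfa

MEM[0x01,0x04,0x14] = 0b fa fa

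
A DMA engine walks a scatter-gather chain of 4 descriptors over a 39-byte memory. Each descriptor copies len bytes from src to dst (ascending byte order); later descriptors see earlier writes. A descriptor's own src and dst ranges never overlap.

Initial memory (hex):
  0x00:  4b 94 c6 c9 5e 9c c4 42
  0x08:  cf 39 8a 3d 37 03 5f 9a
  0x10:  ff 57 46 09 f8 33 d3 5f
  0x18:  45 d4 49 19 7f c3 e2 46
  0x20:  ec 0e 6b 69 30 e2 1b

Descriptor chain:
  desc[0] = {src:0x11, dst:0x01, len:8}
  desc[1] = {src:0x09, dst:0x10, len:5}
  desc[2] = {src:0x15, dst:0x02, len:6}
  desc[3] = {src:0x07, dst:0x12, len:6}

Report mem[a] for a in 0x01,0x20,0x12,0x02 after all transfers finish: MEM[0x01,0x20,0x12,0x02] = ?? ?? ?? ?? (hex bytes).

MEM[0x01,0x20,0x12,0x02] = 57 ec 49 33

  after D0: wrote 8B at 0x01 = 574609f833d35f45
  after D1: wrote 5B at 0x10 = 398a3d3703
  after D2: wrote 6B at 0x02 = 33d35f45d449
  after D3: wrote 6B at 0x12 = 4945398a3d37
query mem[0x01]=0x57, mem[0x20]=0xec, mem[0x12]=0x49, mem[0x02]=0x33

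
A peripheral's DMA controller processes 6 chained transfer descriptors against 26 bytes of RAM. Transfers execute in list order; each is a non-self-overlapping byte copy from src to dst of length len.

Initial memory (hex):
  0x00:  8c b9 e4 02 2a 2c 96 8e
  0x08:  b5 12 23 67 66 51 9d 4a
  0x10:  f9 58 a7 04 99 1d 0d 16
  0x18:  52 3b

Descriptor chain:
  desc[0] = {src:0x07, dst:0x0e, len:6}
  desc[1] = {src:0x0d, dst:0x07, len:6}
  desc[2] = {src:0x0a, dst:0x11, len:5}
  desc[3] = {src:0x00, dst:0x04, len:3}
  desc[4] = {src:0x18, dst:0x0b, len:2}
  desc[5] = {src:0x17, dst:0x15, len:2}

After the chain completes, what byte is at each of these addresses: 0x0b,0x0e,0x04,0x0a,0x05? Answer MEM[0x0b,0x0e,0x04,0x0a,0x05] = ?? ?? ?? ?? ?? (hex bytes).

[0] 0x07->0x0e len=6 : 8e b5 12 23 67 66
[1] 0x0d->0x07 len=6 : 51 8e b5 12 23 67
[2] 0x0a->0x11 len=5 : 12 23 67 51 8e
[3] 0x00->0x04 len=3 : 8c b9 e4
[4] 0x18->0x0b len=2 : 52 3b
[5] 0x17->0x15 len=2 : 16 52
query mem[0x0b]=0x52, mem[0x0e]=0x8e, mem[0x04]=0x8c, mem[0x0a]=0x12, mem[0x05]=0xb9

MEM[0x0b,0x0e,0x04,0x0a,0x05] = 52 8e 8c 12 b9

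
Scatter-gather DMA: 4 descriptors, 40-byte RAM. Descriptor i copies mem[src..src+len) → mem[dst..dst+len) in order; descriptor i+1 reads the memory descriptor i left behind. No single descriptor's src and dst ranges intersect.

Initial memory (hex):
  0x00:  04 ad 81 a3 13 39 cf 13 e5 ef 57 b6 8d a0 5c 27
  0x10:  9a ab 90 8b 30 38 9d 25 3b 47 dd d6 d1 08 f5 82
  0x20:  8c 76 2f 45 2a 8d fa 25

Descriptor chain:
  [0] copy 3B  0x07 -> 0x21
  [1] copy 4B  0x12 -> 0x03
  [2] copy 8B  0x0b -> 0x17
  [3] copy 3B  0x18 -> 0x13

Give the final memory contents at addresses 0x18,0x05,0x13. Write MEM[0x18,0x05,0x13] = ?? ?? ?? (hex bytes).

MEM[0x18,0x05,0x13] = 8d 30 8d

  after D0: wrote 3B at 0x21 = 13e5ef
  after D1: wrote 4B at 0x03 = 908b3038
  after D2: wrote 8B at 0x17 = b68da05c279aab90
  after D3: wrote 3B at 0x13 = 8da05c
query mem[0x18]=0x8d, mem[0x05]=0x30, mem[0x13]=0x8d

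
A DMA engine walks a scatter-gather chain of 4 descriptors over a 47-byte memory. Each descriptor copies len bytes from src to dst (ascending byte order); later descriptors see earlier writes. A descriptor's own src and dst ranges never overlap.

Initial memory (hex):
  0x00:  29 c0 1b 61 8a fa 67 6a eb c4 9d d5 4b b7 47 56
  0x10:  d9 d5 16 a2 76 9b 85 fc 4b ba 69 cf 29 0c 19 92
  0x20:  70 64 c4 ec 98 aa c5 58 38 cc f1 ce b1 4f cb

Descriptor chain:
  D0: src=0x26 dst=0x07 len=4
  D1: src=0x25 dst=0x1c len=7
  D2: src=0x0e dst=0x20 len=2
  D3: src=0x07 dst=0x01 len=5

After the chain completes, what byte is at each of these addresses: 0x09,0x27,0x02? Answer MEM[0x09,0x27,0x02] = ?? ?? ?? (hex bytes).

[0] 0x26->0x07 len=4 : c5 58 38 cc
[1] 0x25->0x1c len=7 : aa c5 58 38 cc f1 ce
[2] 0x0e->0x20 len=2 : 47 56
[3] 0x07->0x01 len=5 : c5 58 38 cc d5
query mem[0x09]=0x38, mem[0x27]=0x58, mem[0x02]=0x58

MEM[0x09,0x27,0x02] = 38 58 58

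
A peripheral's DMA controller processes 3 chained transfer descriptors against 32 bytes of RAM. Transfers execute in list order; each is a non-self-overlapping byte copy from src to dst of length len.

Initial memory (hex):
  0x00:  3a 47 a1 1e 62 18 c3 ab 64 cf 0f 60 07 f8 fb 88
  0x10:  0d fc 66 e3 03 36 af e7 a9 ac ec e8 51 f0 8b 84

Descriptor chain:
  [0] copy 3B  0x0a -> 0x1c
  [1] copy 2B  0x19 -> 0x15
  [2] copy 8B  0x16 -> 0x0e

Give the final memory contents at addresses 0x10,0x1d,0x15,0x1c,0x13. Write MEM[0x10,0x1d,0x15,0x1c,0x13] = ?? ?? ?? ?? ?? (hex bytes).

MEM[0x10,0x1d,0x15,0x1c,0x13] = a9 60 60 0f e8

[0] 0x0a->0x1c len=3 : 0f 60 07
[1] 0x19->0x15 len=2 : ac ec
[2] 0x16->0x0e len=8 : ec e7 a9 ac ec e8 0f 60
query mem[0x10]=0xa9, mem[0x1d]=0x60, mem[0x15]=0x60, mem[0x1c]=0x0f, mem[0x13]=0xe8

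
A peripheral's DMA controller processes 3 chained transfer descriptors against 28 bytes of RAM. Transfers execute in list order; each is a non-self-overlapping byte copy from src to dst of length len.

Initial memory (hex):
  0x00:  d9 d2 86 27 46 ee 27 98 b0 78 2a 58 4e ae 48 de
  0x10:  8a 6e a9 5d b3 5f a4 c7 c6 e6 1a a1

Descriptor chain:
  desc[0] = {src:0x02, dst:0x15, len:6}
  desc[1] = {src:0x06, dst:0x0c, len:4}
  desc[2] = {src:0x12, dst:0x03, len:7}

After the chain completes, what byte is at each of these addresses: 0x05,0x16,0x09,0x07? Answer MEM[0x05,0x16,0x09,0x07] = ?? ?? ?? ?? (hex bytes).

MEM[0x05,0x16,0x09,0x07] = b3 27 ee 27

#0 dst[0x15+6] := {0x86,0x27,0x46,0xee,0x27,0x98}
#1 dst[0x0c+4] := {0x27,0x98,0xb0,0x78}
#2 dst[0x03+7] := {0xa9,0x5d,0xb3,0x86,0x27,0x46,0xee}
query mem[0x05]=0xb3, mem[0x16]=0x27, mem[0x09]=0xee, mem[0x07]=0x27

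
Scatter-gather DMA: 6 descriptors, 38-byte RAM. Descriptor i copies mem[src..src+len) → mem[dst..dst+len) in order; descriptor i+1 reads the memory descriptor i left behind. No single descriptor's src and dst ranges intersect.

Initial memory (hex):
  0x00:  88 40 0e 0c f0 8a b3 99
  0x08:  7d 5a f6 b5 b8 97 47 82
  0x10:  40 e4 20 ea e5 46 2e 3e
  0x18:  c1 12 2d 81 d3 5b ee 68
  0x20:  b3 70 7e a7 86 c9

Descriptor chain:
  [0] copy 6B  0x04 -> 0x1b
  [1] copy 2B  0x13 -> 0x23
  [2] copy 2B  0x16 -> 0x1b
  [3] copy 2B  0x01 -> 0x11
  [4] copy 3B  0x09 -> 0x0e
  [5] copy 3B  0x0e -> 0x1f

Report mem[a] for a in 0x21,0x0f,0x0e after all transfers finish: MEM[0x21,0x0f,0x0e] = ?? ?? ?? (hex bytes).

#0 dst[0x1b+6] := {0xf0,0x8a,0xb3,0x99,0x7d,0x5a}
#1 dst[0x23+2] := {0xea,0xe5}
#2 dst[0x1b+2] := {0x2e,0x3e}
#3 dst[0x11+2] := {0x40,0x0e}
#4 dst[0x0e+3] := {0x5a,0xf6,0xb5}
#5 dst[0x1f+3] := {0x5a,0xf6,0xb5}
query mem[0x21]=0xb5, mem[0x0f]=0xf6, mem[0x0e]=0x5a

MEM[0x21,0x0f,0x0e] = b5 f6 5a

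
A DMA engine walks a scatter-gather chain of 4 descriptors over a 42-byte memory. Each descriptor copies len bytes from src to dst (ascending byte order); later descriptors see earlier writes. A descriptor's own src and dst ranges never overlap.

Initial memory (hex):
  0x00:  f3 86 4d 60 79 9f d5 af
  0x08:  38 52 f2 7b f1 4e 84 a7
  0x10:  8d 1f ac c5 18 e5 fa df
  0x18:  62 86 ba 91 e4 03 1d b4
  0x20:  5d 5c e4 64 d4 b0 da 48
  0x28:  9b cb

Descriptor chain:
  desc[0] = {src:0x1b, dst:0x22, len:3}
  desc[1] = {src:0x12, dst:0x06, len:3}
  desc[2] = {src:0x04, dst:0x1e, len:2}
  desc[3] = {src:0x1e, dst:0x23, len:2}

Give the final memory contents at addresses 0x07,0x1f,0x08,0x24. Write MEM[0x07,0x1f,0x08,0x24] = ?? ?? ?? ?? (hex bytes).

MEM[0x07,0x1f,0x08,0x24] = c5 9f 18 9f

[0] 0x1b->0x22 len=3 : 91 e4 03
[1] 0x12->0x06 len=3 : ac c5 18
[2] 0x04->0x1e len=2 : 79 9f
[3] 0x1e->0x23 len=2 : 79 9f
query mem[0x07]=0xc5, mem[0x1f]=0x9f, mem[0x08]=0x18, mem[0x24]=0x9f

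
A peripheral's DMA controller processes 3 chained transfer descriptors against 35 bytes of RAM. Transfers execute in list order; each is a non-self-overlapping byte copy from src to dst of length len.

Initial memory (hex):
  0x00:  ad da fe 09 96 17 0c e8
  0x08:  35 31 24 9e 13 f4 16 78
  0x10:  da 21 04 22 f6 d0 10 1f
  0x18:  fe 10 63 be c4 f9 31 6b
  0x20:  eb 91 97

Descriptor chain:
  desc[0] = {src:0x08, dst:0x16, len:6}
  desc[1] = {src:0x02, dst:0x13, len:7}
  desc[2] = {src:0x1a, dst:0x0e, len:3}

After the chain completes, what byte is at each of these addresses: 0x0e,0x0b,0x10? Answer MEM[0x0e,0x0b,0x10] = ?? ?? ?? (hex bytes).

MEM[0x0e,0x0b,0x10] = 13 9e c4

#0 dst[0x16+6] := {0x35,0x31,0x24,0x9e,0x13,0xf4}
#1 dst[0x13+7] := {0xfe,0x09,0x96,0x17,0x0c,0xe8,0x35}
#2 dst[0x0e+3] := {0x13,0xf4,0xc4}
query mem[0x0e]=0x13, mem[0x0b]=0x9e, mem[0x10]=0xc4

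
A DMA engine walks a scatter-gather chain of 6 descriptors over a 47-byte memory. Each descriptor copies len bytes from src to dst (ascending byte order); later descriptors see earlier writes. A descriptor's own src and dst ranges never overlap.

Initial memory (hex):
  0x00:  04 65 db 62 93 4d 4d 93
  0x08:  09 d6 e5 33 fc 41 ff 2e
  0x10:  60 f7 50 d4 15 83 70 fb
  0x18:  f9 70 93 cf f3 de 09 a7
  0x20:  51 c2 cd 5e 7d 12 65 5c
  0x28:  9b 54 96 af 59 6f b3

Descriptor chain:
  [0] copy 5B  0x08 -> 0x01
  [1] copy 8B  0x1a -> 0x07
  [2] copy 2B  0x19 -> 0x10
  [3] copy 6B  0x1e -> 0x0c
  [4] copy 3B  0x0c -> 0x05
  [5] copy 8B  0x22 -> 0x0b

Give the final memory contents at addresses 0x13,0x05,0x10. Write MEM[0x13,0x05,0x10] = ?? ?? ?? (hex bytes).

MEM[0x13,0x05,0x10] = d4 09 5c

  after D0: wrote 5B at 0x01 = 09d6e533fc
  after D1: wrote 8B at 0x07 = 93cff3de09a751c2
  after D2: wrote 2B at 0x10 = 7093
  after D3: wrote 6B at 0x0c = 09a751c2cd5e
  after D4: wrote 3B at 0x05 = 09a751
  after D5: wrote 8B at 0x0b = cd5e7d12655c9b54
query mem[0x13]=0xd4, mem[0x05]=0x09, mem[0x10]=0x5c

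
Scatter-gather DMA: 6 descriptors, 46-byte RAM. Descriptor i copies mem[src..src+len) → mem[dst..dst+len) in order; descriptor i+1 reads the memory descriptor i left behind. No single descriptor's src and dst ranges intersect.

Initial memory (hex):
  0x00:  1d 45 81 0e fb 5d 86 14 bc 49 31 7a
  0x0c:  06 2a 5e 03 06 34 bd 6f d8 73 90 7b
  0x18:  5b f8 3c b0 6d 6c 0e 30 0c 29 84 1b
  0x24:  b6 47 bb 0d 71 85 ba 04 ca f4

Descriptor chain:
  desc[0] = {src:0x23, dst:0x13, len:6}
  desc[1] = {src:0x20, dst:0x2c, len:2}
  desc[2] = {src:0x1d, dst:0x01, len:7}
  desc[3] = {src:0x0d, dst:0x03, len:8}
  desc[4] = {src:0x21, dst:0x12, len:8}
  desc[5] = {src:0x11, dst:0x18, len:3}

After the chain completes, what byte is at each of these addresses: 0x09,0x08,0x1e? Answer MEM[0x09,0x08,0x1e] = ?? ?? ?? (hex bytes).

#0 dst[0x13+6] := {0x1b,0xb6,0x47,0xbb,0x0d,0x71}
#1 dst[0x2c+2] := {0x0c,0x29}
#2 dst[0x01+7] := {0x6c,0x0e,0x30,0x0c,0x29,0x84,0x1b}
#3 dst[0x03+8] := {0x2a,0x5e,0x03,0x06,0x34,0xbd,0x1b,0xb6}
#4 dst[0x12+8] := {0x29,0x84,0x1b,0xb6,0x47,0xbb,0x0d,0x71}
#5 dst[0x18+3] := {0x34,0x29,0x84}
query mem[0x09]=0x1b, mem[0x08]=0xbd, mem[0x1e]=0x0e

MEM[0x09,0x08,0x1e] = 1b bd 0e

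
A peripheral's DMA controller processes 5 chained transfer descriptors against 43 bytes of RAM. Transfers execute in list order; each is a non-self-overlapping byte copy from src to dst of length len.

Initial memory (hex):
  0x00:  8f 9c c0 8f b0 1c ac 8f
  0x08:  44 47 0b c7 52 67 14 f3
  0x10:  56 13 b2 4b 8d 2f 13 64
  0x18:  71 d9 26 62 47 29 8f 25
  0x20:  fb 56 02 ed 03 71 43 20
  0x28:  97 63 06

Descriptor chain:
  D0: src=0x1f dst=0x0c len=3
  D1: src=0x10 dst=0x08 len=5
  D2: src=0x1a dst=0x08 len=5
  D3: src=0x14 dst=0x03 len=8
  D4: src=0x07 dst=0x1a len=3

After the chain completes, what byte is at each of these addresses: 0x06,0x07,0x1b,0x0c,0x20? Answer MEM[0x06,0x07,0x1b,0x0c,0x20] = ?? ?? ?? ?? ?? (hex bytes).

#0 dst[0x0c+3] := {0x25,0xfb,0x56}
#1 dst[0x08+5] := {0x56,0x13,0xb2,0x4b,0x8d}
#2 dst[0x08+5] := {0x26,0x62,0x47,0x29,0x8f}
#3 dst[0x03+8] := {0x8d,0x2f,0x13,0x64,0x71,0xd9,0x26,0x62}
#4 dst[0x1a+3] := {0x71,0xd9,0x26}
query mem[0x06]=0x64, mem[0x07]=0x71, mem[0x1b]=0xd9, mem[0x0c]=0x8f, mem[0x20]=0xfb

MEM[0x06,0x07,0x1b,0x0c,0x20] = 64 71 d9 8f fb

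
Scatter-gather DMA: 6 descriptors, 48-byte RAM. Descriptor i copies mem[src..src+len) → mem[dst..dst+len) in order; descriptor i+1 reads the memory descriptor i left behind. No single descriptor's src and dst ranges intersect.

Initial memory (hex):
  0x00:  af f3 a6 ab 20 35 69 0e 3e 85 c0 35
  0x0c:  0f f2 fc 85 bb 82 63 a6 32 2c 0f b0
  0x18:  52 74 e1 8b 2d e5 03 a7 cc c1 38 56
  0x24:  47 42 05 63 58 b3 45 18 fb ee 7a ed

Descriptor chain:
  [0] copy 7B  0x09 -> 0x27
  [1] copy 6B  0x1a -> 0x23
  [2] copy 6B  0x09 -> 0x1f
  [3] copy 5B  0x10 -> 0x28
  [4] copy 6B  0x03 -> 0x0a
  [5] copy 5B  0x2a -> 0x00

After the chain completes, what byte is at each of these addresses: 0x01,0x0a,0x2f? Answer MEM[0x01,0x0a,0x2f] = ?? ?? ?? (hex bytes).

[0] 0x09->0x27 len=7 : 85 c0 35 0f f2 fc 85
[1] 0x1a->0x23 len=6 : e1 8b 2d e5 03 a7
[2] 0x09->0x1f len=6 : 85 c0 35 0f f2 fc
[3] 0x10->0x28 len=5 : bb 82 63 a6 32
[4] 0x03->0x0a len=6 : ab 20 35 69 0e 3e
[5] 0x2a->0x00 len=5 : 63 a6 32 85 7a
query mem[0x01]=0xa6, mem[0x0a]=0xab, mem[0x2f]=0xed

MEM[0x01,0x0a,0x2f] = a6 ab ed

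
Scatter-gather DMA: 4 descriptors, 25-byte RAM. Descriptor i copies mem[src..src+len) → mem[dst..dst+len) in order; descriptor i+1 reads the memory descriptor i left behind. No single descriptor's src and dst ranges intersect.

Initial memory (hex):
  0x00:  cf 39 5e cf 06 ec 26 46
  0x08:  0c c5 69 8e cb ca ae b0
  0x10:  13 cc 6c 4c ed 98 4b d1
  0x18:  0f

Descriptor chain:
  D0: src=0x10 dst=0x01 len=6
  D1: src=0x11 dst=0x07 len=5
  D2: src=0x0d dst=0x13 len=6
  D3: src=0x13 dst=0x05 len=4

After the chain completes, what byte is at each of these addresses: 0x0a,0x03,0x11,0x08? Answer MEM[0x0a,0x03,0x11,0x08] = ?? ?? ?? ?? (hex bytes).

MEM[0x0a,0x03,0x11,0x08] = ed 6c cc 13

D0: mem[0x01..0x06] <- [13 cc 6c 4c ed 98]
D1: mem[0x07..0x0b] <- [cc 6c 4c ed 98]
D2: mem[0x13..0x18] <- [ca ae b0 13 cc 6c]
D3: mem[0x05..0x08] <- [ca ae b0 13]
query mem[0x0a]=0xed, mem[0x03]=0x6c, mem[0x11]=0xcc, mem[0x08]=0x13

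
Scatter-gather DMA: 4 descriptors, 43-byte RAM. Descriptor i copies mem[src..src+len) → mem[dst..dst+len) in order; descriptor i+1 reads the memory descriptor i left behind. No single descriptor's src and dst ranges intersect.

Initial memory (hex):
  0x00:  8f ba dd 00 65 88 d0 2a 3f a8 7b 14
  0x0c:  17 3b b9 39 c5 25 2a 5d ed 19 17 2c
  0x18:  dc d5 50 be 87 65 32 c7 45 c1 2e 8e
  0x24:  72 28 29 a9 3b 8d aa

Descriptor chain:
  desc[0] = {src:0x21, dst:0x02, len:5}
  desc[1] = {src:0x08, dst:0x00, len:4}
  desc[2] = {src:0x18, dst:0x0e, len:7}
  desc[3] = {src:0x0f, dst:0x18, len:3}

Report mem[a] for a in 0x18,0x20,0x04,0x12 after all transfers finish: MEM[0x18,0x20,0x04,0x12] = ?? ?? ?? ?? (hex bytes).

MEM[0x18,0x20,0x04,0x12] = d5 45 8e 87

#0 dst[0x02+5] := {0xc1,0x2e,0x8e,0x72,0x28}
#1 dst[0x00+4] := {0x3f,0xa8,0x7b,0x14}
#2 dst[0x0e+7] := {0xdc,0xd5,0x50,0xbe,0x87,0x65,0x32}
#3 dst[0x18+3] := {0xd5,0x50,0xbe}
query mem[0x18]=0xd5, mem[0x20]=0x45, mem[0x04]=0x8e, mem[0x12]=0x87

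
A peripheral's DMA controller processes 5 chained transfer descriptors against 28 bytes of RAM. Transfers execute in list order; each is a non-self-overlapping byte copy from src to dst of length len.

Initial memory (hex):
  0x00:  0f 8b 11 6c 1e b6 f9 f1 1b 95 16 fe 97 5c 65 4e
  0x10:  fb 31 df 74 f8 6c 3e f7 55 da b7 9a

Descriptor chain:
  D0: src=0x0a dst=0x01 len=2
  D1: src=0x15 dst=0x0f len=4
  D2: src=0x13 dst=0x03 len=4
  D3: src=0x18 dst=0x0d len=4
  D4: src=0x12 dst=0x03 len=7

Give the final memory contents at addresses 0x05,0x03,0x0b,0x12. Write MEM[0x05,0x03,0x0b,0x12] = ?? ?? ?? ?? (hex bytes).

#0 dst[0x01+2] := {0x16,0xfe}
#1 dst[0x0f+4] := {0x6c,0x3e,0xf7,0x55}
#2 dst[0x03+4] := {0x74,0xf8,0x6c,0x3e}
#3 dst[0x0d+4] := {0x55,0xda,0xb7,0x9a}
#4 dst[0x03+7] := {0x55,0x74,0xf8,0x6c,0x3e,0xf7,0x55}
query mem[0x05]=0xf8, mem[0x03]=0x55, mem[0x0b]=0xfe, mem[0x12]=0x55

MEM[0x05,0x03,0x0b,0x12] = f8 55 fe 55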